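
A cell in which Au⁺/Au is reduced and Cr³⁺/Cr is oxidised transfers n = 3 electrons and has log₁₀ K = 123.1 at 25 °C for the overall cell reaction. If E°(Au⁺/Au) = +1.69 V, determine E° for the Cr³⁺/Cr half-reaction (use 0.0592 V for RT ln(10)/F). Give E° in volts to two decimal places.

E°cell = (0.0592/n)·log K = (0.0592/3)(123.1) = +2.429 V.
Since Au⁺/Au is the cathode and Cr³⁺/Cr the anode, E°cell = E°(Au⁺/Au) − E°(Cr³⁺/Cr).
So E°(Cr³⁺/Cr) = E°(Au⁺/Au) − E°cell = (+1.69) − (+2.429) = -0.74 V.

-0.74 V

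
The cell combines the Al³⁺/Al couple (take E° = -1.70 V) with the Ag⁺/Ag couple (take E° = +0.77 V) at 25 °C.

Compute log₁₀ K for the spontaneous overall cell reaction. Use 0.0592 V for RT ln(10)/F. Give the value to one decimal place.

125.2

Cathode: Ag⁺/Ag; anode: Al³⁺/Al. E°cell = +2.47 V, n = 3.
log K = nE°cell / 0.0592 = (3)(+2.47) / 0.0592 = 125.2.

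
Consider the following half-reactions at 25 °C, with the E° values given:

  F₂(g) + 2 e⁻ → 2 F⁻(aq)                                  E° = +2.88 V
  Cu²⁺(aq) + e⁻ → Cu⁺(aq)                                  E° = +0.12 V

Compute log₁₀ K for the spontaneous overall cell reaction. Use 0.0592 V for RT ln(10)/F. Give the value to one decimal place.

93.2

Cathode: F₂/F⁻; anode: Cu²⁺/Cu⁺. E°cell = +2.76 V, n = 2.
log K = nE°cell / 0.0592 = (2)(+2.76) / 0.0592 = 93.2.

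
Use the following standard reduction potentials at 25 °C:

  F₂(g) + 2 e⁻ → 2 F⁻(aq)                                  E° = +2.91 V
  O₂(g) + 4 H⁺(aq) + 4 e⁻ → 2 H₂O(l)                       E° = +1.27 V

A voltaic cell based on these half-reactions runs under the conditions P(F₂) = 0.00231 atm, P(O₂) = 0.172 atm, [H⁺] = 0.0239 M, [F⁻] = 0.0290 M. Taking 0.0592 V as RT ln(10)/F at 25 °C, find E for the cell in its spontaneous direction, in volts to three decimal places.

+1.760 V

F₂/F⁻ is the cathode (higher E°), O₂/H₂O the anode: E°cell = +2.91 − (+1.27) = +1.64 V, n = 4.
Overall: 2 F₂(g) + 2 H₂O(l) → 4 F⁻(aq) + O₂(g) + 4 H⁺(aq)
Q = [F⁻]^4·P(O₂)·[H⁺]^4 / (P(F₂)^2); log Q = -8.129.
E = E° − (0.0592/n) log Q = +1.64 − (0.0592/4)(-8.129) = +1.760 V.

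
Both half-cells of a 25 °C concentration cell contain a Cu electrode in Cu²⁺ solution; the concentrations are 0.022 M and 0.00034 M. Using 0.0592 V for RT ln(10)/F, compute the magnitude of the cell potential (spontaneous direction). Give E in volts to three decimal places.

For a concentration cell E°cell = 0. The 0.022 M side is the cathode (reduction is favoured where [Cu²⁺] is higher).
With n = 2, E = −(0.0592/2) log([Cu²⁺]ₐₙ/[Cu²⁺]꜀ₐₜ) = −(0.0592/2) log(0.00034/0.022) = −(0.0592/2)(-1.811) = +0.054 V.

+0.054 V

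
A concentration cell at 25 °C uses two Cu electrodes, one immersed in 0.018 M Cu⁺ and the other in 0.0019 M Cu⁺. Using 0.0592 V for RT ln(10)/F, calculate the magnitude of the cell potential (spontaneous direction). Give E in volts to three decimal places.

+0.058 V

For a concentration cell E°cell = 0. The 0.018 M side is the cathode (reduction is favoured where [Cu⁺] is higher).
With n = 1, E = −(0.0592/1) log([Cu⁺]ₐₙ/[Cu⁺]꜀ₐₜ) = −(0.0592/1) log(0.0019/0.018) = −(0.0592/1)(-0.977) = +0.058 V.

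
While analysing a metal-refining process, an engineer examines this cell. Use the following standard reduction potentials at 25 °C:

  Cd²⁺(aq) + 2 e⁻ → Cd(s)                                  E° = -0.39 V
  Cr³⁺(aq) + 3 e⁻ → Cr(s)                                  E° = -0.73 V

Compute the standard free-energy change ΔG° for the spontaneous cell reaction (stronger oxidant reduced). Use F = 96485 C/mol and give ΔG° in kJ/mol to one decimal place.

Cd²⁺/Cd (E° = -0.39 V) is the cathode; Cr³⁺/Cr (E° = -0.73 V) is the anode, so E°cell = +0.34 V.
Balancing electrons gives n = 6 (lcm of 2 and 3).
ΔG° = −nFE° = −(6)(96485)(+0.34) = -196,829 J = -196.8 kJ/mol.

-196.8 kJ/mol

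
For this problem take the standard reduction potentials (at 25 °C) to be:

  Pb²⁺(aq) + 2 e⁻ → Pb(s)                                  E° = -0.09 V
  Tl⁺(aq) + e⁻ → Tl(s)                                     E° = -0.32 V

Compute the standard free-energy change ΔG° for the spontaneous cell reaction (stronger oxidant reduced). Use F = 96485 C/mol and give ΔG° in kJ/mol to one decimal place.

-44.4 kJ/mol

Pb²⁺/Pb (E° = -0.09 V) is the cathode; Tl⁺/Tl (E° = -0.32 V) is the anode, so E°cell = +0.23 V.
Balancing electrons gives n = 2 (lcm of 2 and 1).
ΔG° = −nFE° = −(2)(96485)(+0.23) = -44,383 J = -44.4 kJ/mol.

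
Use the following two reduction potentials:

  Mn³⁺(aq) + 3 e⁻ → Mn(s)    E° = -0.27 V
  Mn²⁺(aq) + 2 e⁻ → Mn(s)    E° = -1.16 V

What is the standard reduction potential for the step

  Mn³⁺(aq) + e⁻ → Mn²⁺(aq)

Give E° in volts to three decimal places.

+1.510 V

Sequential free energies add, so n₃E°₃ = n₁E°₁ + n₂E°₂.
With n₃ = 3, and the known step contributing 2×(-1.16) V, the unknown satisfies 1·E° = 3×(-0.27) − 2×(-1.16) = +1.510.
E° = +1.510 / 1 = +1.510 V.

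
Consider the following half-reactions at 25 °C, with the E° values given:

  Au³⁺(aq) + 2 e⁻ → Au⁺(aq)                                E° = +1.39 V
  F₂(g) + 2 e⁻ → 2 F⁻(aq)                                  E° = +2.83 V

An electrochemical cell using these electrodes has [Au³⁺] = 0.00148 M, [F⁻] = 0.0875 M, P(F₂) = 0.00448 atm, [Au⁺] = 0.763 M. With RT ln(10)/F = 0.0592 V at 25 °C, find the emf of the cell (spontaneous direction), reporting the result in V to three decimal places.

+1.513 V

F₂/F⁻ is the cathode (higher E°), Au³⁺/Au⁺ the anode: E°cell = +2.83 − (+1.39) = +1.44 V, n = 2.
Overall: F₂(g) + Au⁺(aq) → 2 F⁻(aq) + Au³⁺(aq)
Q = [F⁻]^2·[Au³⁺] / (P(F₂)·[Au⁺]); log Q = -2.480.
E = E° − (0.0592/n) log Q = +1.44 − (0.0592/2)(-2.480) = +1.513 V.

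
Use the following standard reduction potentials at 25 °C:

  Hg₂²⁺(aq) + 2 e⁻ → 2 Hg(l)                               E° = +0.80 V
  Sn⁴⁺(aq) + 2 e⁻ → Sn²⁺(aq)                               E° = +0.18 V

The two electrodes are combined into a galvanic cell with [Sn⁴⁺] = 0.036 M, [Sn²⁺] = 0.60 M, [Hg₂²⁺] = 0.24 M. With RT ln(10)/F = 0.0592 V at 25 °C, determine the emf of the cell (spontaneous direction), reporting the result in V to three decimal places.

+0.638 V

Hg₂²⁺/Hg is the cathode (higher E°), Sn⁴⁺/Sn²⁺ the anode: E°cell = +0.80 − (+0.18) = +0.62 V, n = 2.
Overall: Hg₂²⁺(aq) + Sn²⁺(aq) → 2 Hg(l) + Sn⁴⁺(aq)
Q = [Sn⁴⁺] / ([Hg₂²⁺]·[Sn²⁺]); log Q = -0.602.
E = E° − (0.0592/n) log Q = +0.62 − (0.0592/2)(-0.602) = +0.638 V.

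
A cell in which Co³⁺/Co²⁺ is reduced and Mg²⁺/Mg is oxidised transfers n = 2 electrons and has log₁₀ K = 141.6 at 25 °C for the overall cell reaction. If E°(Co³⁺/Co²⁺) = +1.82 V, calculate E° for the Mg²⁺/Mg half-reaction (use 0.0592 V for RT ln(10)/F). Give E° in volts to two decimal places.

E°cell = (0.0592/n)·log K = (0.0592/2)(141.6) = +4.191 V.
Since Co³⁺/Co²⁺ is the cathode and Mg²⁺/Mg the anode, E°cell = E°(Co³⁺/Co²⁺) − E°(Mg²⁺/Mg).
So E°(Mg²⁺/Mg) = E°(Co³⁺/Co²⁺) − E°cell = (+1.82) − (+4.191) = -2.37 V.

-2.37 V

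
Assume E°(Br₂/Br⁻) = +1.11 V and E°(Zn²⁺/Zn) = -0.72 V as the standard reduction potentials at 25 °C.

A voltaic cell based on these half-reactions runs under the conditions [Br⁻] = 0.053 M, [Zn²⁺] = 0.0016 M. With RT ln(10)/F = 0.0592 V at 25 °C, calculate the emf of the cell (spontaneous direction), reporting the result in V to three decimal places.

Br₂/Br⁻ is the cathode (higher E°), Zn²⁺/Zn the anode: E°cell = +1.11 − (-0.72) = +1.83 V, n = 2.
Overall: Br₂(l) + Zn(s) → 2 Br⁻(aq) + Zn²⁺(aq)
Q = [Br⁻]^2·[Zn²⁺]; log Q = -5.347.
E = E° − (0.0592/n) log Q = +1.83 − (0.0592/2)(-5.347) = +1.988 V.

+1.988 V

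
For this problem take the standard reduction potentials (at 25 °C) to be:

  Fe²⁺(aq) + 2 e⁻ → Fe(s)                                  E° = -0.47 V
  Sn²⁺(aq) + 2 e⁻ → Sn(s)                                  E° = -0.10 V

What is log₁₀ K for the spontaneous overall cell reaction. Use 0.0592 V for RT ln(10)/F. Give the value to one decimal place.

12.5

Cathode: Sn²⁺/Sn; anode: Fe²⁺/Fe. E°cell = +0.37 V, n = 2.
log K = nE°cell / 0.0592 = (2)(+0.37) / 0.0592 = 12.5.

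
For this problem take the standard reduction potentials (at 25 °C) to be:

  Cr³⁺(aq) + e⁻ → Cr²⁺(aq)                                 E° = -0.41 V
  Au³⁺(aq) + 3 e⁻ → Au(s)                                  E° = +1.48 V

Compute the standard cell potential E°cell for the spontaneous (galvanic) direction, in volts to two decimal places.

+1.89 V

The Au³⁺/Au couple has the higher reduction potential, so it is the cathode; Cr³⁺/Cr²⁺ is oxidised at the anode.
E°cell = E°(cathode) − E°(anode) = (+1.48) − (-0.41) = +1.89 V.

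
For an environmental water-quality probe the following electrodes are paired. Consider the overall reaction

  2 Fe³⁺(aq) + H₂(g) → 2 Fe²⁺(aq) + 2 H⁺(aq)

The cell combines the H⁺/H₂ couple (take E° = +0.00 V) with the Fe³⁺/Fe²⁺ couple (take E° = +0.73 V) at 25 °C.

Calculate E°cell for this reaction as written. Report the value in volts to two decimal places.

+0.73 V

The Fe³⁺/Fe²⁺ couple has the higher reduction potential, so it is the cathode; H⁺/H₂ is oxidised at the anode.
E°cell = E°(cathode) − E°(anode) = (+0.73) − (+0.00) = +0.73 V.
Since E°cell > 0, the reaction is spontaneous under standard conditions.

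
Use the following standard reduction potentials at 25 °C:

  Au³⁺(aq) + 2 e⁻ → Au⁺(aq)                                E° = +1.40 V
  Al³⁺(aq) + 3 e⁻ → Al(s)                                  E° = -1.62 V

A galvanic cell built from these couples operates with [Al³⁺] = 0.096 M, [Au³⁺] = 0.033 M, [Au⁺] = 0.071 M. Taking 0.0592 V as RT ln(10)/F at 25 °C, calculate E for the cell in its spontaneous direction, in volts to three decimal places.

Au³⁺/Au⁺ is the cathode (higher E°), Al³⁺/Al the anode: E°cell = +1.40 − (-1.62) = +3.02 V, n = 6.
Overall: 3 Au³⁺(aq) + 2 Al(s) → 3 Au⁺(aq) + 2 Al³⁺(aq)
Q = [Au⁺]^3·[Al³⁺]^2 / ([Au³⁺]^3); log Q = -1.037.
E = E° − (0.0592/n) log Q = +3.02 − (0.0592/6)(-1.037) = +3.030 V.

+3.030 V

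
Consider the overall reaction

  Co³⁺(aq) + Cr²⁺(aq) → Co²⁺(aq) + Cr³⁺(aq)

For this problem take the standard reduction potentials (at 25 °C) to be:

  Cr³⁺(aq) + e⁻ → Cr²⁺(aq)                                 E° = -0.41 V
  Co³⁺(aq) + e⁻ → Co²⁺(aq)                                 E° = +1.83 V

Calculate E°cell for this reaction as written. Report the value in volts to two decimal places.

The Co³⁺/Co²⁺ couple has the higher reduction potential, so it is the cathode; Cr³⁺/Cr²⁺ is oxidised at the anode.
E°cell = E°(cathode) − E°(anode) = (+1.83) − (-0.41) = +2.24 V.

+2.24 V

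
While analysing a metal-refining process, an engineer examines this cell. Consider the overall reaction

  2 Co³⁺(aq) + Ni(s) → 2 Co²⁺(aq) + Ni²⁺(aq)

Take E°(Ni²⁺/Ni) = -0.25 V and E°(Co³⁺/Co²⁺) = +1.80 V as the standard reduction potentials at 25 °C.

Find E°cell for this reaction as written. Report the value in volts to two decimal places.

The Co³⁺/Co²⁺ couple has the higher reduction potential, so it is the cathode; Ni²⁺/Ni is oxidised at the anode.
E°cell = E°(cathode) − E°(anode) = (+1.80) − (-0.25) = +2.05 V.
Since E°cell > 0, the reaction is spontaneous under standard conditions.

+2.05 V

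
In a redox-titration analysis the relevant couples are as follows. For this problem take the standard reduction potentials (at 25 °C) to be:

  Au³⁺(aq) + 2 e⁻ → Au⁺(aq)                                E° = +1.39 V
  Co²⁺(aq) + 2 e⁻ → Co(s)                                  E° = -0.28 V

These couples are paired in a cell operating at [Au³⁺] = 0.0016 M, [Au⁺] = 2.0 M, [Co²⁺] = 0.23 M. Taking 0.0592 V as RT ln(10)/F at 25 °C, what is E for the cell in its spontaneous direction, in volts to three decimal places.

Au³⁺/Au⁺ is the cathode (higher E°), Co²⁺/Co the anode: E°cell = +1.39 − (-0.28) = +1.67 V, n = 2.
Overall: Au³⁺(aq) + Co(s) → Au⁺(aq) + Co²⁺(aq)
Q = [Au⁺]·[Co²⁺] / ([Au³⁺]); log Q = 2.459.
E = E° − (0.0592/n) log Q = +1.67 − (0.0592/2)(2.459) = +1.597 V.

+1.597 V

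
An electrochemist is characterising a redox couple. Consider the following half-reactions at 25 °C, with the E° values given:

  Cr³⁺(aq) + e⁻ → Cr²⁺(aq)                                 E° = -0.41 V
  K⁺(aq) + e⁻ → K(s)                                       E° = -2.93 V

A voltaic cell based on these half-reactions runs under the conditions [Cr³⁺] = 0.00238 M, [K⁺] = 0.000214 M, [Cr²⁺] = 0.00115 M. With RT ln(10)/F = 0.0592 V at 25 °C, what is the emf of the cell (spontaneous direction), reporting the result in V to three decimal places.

+2.756 V

Cr³⁺/Cr²⁺ is the cathode (higher E°), K⁺/K the anode: E°cell = -0.41 − (-2.93) = +2.52 V, n = 1.
Overall: Cr³⁺(aq) + K(s) → Cr²⁺(aq) + K⁺(aq)
Q = [Cr²⁺]·[K⁺] / ([Cr³⁺]); log Q = -3.985.
E = E° − (0.0592/n) log Q = +2.52 − (0.0592/1)(-3.985) = +2.756 V.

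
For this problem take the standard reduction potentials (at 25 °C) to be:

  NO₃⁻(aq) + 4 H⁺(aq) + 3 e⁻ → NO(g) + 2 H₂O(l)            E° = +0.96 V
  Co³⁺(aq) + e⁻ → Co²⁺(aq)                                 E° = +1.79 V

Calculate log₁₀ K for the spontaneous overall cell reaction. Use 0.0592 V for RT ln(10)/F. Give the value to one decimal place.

Cathode: Co³⁺/Co²⁺; anode: NO₃⁻/NO. E°cell = +0.83 V, n = 3.
log K = nE°cell / 0.0592 = (3)(+0.83) / 0.0592 = 42.1.

42.1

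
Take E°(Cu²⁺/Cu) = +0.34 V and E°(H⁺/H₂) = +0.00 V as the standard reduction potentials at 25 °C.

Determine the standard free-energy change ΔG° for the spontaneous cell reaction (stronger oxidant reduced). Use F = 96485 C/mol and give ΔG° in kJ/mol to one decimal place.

Cu²⁺/Cu (E° = +0.34 V) is the cathode; H⁺/H₂ (E° = +0.00 V) is the anode, so E°cell = +0.34 V.
Balancing electrons gives n = 2 (lcm of 2 and 2).
ΔG° = −nFE° = −(2)(96485)(+0.34) = -65,610 J = -65.6 kJ/mol.

-65.6 kJ/mol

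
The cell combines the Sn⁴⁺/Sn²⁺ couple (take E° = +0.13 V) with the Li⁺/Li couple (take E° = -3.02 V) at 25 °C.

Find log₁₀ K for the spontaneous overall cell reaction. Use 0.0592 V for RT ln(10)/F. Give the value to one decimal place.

106.4

Cathode: Sn⁴⁺/Sn²⁺; anode: Li⁺/Li. E°cell = +3.15 V, n = 2.
log K = nE°cell / 0.0592 = (2)(+3.15) / 0.0592 = 106.4.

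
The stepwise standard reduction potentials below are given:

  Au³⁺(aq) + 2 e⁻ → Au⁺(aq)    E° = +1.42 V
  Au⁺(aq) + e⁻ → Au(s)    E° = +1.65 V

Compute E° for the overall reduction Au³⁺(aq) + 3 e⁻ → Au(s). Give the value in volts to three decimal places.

Adding the free-energy changes (−nFE°) of the two steps gives −n₃FE°₃ = −n₁FE°₁ − n₂FE°₂.
E°₃ = (2×+1.42 + 1×+1.65) / 3 = (+4.490) / 3 = +1.497 V.

+1.497 V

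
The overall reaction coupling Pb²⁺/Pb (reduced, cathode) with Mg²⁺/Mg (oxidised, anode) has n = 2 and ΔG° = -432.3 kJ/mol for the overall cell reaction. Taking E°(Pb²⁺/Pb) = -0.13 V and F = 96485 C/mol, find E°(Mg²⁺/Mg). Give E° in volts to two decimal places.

E°cell = −ΔG°/(nF) = −(-432.3×10³)/((2)(96485)) = +2.240 V.
Since Pb²⁺/Pb is the cathode and Mg²⁺/Mg the anode, E°cell = E°(Pb²⁺/Pb) − E°(Mg²⁺/Mg).
So E°(Mg²⁺/Mg) = E°(Pb²⁺/Pb) − E°cell = (-0.13) − (+2.240) = -2.37 V.

-2.37 V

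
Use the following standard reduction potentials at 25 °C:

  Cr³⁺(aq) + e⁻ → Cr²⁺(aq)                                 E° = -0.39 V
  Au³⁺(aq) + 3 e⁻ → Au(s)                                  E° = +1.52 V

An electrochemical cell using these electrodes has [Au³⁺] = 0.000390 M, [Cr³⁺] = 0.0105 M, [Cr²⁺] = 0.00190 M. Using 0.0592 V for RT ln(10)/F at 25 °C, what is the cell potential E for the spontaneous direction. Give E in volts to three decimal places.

+1.799 V

Au³⁺/Au is the cathode (higher E°), Cr³⁺/Cr²⁺ the anode: E°cell = +1.52 − (-0.39) = +1.91 V, n = 3.
Overall: Au³⁺(aq) + 3 Cr²⁺(aq) → Au(s) + 3 Cr³⁺(aq)
Q = [Cr³⁺]^3 / ([Au³⁺]·[Cr²⁺]^3); log Q = 5.636.
E = E° − (0.0592/n) log Q = +1.91 − (0.0592/3)(5.636) = +1.799 V.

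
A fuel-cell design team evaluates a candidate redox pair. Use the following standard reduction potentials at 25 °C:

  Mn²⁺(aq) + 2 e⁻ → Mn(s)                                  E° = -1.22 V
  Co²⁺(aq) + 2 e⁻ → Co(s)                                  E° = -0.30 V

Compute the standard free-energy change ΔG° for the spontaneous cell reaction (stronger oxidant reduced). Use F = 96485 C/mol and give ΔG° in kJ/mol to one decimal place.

Co²⁺/Co (E° = -0.30 V) is the cathode; Mn²⁺/Mn (E° = -1.22 V) is the anode, so E°cell = +0.92 V.
Balancing electrons gives n = 2 (lcm of 2 and 2).
ΔG° = −nFE° = −(2)(96485)(+0.92) = -177,532 J = -177.5 kJ/mol.

-177.5 kJ/mol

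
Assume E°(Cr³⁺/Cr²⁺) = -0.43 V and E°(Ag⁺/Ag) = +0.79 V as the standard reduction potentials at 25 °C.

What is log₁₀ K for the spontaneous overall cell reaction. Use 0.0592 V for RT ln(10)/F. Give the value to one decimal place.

20.6

Cathode: Ag⁺/Ag; anode: Cr³⁺/Cr²⁺. E°cell = +1.22 V, n = 1.
log K = nE°cell / 0.0592 = (1)(+1.22) / 0.0592 = 20.6.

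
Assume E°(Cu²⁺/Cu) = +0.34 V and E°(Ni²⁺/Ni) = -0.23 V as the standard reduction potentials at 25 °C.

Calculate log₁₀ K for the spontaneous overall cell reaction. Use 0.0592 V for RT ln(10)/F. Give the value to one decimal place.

Cathode: Cu²⁺/Cu; anode: Ni²⁺/Ni. E°cell = +0.57 V, n = 2.
log K = nE°cell / 0.0592 = (2)(+0.57) / 0.0592 = 19.3.

19.3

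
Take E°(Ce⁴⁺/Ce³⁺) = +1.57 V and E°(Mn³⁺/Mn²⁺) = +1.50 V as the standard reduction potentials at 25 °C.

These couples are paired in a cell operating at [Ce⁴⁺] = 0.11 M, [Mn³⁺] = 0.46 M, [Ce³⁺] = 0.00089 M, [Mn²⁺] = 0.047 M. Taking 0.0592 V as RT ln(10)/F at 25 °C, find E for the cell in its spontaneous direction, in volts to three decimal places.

Ce⁴⁺/Ce³⁺ is the cathode (higher E°), Mn³⁺/Mn²⁺ the anode: E°cell = +1.57 − (+1.50) = +0.07 V, n = 1.
Overall: Ce⁴⁺(aq) + Mn²⁺(aq) → Ce³⁺(aq) + Mn³⁺(aq)
Q = [Ce³⁺]·[Mn³⁺] / ([Ce⁴⁺]·[Mn²⁺]); log Q = -1.101.
E = E° − (0.0592/n) log Q = +0.07 − (0.0592/1)(-1.101) = +0.135 V.

+0.135 V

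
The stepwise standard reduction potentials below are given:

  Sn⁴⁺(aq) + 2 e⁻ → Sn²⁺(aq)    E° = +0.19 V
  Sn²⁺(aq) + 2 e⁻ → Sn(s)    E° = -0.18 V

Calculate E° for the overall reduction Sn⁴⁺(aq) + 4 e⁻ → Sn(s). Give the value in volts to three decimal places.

+0.005 V

Adding the free-energy changes (−nFE°) of the two steps gives −n₃FE°₃ = −n₁FE°₁ − n₂FE°₂.
E°₃ = (2×+0.19 + 2×-0.18) / 4 = (+0.020) / 4 = +0.005 V.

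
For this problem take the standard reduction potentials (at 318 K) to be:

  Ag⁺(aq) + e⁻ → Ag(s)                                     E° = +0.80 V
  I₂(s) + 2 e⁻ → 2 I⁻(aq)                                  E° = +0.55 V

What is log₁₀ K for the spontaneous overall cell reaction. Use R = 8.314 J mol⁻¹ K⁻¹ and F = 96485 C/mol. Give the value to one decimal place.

Cathode: Ag⁺/Ag; anode: I₂/I⁻. E°cell = (+0.80) − (+0.55) = +0.25 V, with n = 2.
ΔG° = −nFE° = −RT ln K, so ln K = nFE°/(RT) = (2)(96485)(+0.25) / ((8.314)(318)) = 18.247.
log₁₀ K = 18.247 / ln 10 = 7.9.

7.9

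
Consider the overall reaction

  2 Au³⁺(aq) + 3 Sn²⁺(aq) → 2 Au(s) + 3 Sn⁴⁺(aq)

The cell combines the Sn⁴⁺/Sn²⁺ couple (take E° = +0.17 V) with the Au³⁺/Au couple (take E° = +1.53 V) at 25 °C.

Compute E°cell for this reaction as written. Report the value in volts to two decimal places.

+1.36 V

The Au³⁺/Au couple has the higher reduction potential, so it is the cathode; Sn⁴⁺/Sn²⁺ is oxidised at the anode.
E°cell = E°(cathode) − E°(anode) = (+1.53) − (+0.17) = +1.36 V.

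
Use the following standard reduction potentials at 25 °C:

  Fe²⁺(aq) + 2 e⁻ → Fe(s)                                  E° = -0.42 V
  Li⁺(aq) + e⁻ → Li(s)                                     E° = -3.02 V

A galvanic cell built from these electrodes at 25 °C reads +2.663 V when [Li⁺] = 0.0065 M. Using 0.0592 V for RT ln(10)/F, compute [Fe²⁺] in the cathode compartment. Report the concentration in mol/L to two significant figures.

Fe²⁺/Fe is the cathode, Li⁺/Li the anode: E°cell = +2.60 V, n = 2.
Overall reaction: Fe²⁺(aq) + 2 Li(s) → Fe(s) + 2 Li⁺(aq); Q = [Li⁺]^2/[Fe²⁺]^1.
From E = E° − (0.0592/n) log Q: log Q = (E° − E)·n/0.0592 = (+2.60 − (+2.663))·2/0.0592 = -2.1284.
So 1·log[Fe²⁺] = 2·log(0.0065) − log Q = -4.3742 − (-2.1284) = -2.2458; [Fe²⁺] = 10^(-2.2458) ≈ 0.0057 M.

0.0057 M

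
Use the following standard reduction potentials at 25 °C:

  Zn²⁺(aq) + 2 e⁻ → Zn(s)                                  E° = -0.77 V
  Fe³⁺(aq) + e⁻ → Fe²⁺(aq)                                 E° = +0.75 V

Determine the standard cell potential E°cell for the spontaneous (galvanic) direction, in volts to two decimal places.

+1.52 V

The Fe³⁺/Fe²⁺ couple has the higher reduction potential, so it is the cathode; Zn²⁺/Zn is oxidised at the anode.
E°cell = E°(cathode) − E°(anode) = (+0.75) − (-0.77) = +1.52 V.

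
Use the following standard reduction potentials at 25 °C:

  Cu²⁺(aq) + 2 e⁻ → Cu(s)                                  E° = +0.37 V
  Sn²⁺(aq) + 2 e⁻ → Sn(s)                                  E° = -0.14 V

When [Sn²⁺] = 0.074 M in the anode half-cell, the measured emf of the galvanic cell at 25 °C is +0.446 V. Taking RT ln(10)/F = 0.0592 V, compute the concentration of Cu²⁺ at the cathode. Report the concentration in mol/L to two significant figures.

0.00051 M

Cu²⁺/Cu is the cathode, Sn²⁺/Sn the anode: E°cell = +0.51 V, n = 2.
Overall reaction: Cu²⁺(aq) + Sn(s) → Cu(s) + Sn²⁺(aq); Q = [Sn²⁺]^1/[Cu²⁺]^1.
From E = E° − (0.0592/n) log Q: log Q = (E° − E)·n/0.0592 = (+0.51 − (+0.446))·2/0.0592 = 2.1622.
So 1·log[Cu²⁺] = 1·log(0.074) − log Q = -1.1308 − (2.1622) = -3.2930; [Cu²⁺] = 10^(-3.2930) ≈ 0.00051 M.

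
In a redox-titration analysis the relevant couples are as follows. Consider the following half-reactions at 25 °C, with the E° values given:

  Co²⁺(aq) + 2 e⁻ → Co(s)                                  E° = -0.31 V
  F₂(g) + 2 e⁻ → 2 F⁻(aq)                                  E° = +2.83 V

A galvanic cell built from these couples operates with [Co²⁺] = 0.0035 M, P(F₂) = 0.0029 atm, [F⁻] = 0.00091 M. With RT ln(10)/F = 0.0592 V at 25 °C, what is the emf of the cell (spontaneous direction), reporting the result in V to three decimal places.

+3.318 V

F₂/F⁻ is the cathode (higher E°), Co²⁺/Co the anode: E°cell = +2.83 − (-0.31) = +3.14 V, n = 2.
Overall: F₂(g) + Co(s) → 2 F⁻(aq) + Co²⁺(aq)
Q = [F⁻]^2·[Co²⁺] / (P(F₂)); log Q = -6.000.
E = E° − (0.0592/n) log Q = +3.14 − (0.0592/2)(-6.000) = +3.318 V.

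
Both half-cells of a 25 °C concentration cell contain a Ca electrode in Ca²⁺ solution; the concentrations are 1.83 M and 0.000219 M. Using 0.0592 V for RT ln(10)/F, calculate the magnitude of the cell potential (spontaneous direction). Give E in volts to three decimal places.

For a concentration cell E°cell = 0. The 1.83 M side is the cathode (reduction is favoured where [Ca²⁺] is higher).
With n = 2, E = −(0.0592/2) log([Ca²⁺]ₐₙ/[Ca²⁺]꜀ₐₜ) = −(0.0592/2) log(0.000219/1.83) = −(0.0592/2)(-3.922) = +0.116 V.

+0.116 V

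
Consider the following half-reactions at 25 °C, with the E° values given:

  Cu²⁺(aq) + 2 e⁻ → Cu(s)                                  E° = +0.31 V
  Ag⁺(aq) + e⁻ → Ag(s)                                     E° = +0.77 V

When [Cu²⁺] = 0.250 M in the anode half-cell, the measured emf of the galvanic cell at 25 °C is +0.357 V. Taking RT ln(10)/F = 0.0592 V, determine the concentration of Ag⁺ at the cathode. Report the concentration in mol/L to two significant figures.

0.0091 M

Ag⁺/Ag is the cathode, Cu²⁺/Cu the anode: E°cell = +0.46 V, n = 2.
Overall reaction: 2 Ag⁺(aq) + Cu(s) → 2 Ag(s) + Cu²⁺(aq); Q = [Cu²⁺]^1/[Ag⁺]^2.
From E = E° − (0.0592/n) log Q: log Q = (E° − E)·n/0.0592 = (+0.46 − (+0.357))·2/0.0592 = 3.4797.
So 2·log[Ag⁺] = 1·log(0.25) − log Q = -0.6021 − (3.4797) = -4.0818; log[Ag⁺] = -4.0818 / 2 = -2.0409; [Ag⁺] = 10^(-2.0409) ≈ 0.0091 M.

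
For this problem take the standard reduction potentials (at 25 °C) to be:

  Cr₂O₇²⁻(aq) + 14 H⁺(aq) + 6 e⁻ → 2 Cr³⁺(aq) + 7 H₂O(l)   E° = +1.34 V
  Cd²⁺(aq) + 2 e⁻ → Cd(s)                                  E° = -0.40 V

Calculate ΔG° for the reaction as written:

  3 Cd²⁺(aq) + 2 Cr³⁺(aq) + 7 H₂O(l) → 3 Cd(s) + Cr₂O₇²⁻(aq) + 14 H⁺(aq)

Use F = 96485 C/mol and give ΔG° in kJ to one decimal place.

+1007.3 kJ

As written, Cd²⁺/Cd is reduced (cathode) and Cr₂O₇²⁻/Cr³⁺ is oxidised (anode), so E°cell = (-0.40) − (+1.34) = -1.74 V.
Balancing electrons gives n = 6.
ΔG° = −nFE° = −(6)(96485)(-1.74) = 1,007,303 J = +1007.3 kJ.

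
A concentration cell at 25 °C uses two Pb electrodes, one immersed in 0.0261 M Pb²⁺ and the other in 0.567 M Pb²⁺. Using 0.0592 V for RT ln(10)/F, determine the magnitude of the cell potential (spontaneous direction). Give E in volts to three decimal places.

+0.040 V

For a concentration cell E°cell = 0. The 0.567 M side is the cathode (reduction is favoured where [Pb²⁺] is higher).
With n = 2, E = −(0.0592/2) log([Pb²⁺]ₐₙ/[Pb²⁺]꜀ₐₜ) = −(0.0592/2) log(0.0261/0.567) = −(0.0592/2)(-1.337) = +0.040 V.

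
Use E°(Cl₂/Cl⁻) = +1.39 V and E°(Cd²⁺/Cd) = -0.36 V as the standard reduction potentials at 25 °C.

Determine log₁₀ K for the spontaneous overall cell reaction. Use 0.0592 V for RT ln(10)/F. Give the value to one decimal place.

Cathode: Cl₂/Cl⁻; anode: Cd²⁺/Cd. E°cell = +1.75 V, n = 2.
log K = nE°cell / 0.0592 = (2)(+1.75) / 0.0592 = 59.1.

59.1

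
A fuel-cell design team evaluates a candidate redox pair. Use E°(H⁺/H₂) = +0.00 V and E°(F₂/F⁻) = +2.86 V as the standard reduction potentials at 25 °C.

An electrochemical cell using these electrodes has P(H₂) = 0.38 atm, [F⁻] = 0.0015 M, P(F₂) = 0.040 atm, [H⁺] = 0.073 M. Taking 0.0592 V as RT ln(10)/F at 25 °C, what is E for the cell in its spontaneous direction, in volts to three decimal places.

+3.041 V

F₂/F⁻ is the cathode (higher E°), H⁺/H₂ the anode: E°cell = +2.86 − (+0.00) = +2.86 V, n = 2.
Overall: F₂(g) + H₂(g) → 2 F⁻(aq) + 2 H⁺(aq)
Q = [F⁻]^2·[H⁺]^2 / (P(F₂)·P(H₂)); log Q = -6.103.
E = E° − (0.0592/n) log Q = +2.86 − (0.0592/2)(-6.103) = +3.041 V.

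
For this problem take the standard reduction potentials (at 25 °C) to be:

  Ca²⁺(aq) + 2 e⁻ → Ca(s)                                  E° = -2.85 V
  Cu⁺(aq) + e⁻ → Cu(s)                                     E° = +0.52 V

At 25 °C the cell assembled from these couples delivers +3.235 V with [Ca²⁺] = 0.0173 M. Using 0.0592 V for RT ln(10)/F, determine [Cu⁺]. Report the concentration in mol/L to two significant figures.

0.00069 M

Cu⁺/Cu is the cathode, Ca²⁺/Ca the anode: E°cell = +3.37 V, n = 2.
Overall reaction: 2 Cu⁺(aq) + Ca(s) → 2 Cu(s) + Ca²⁺(aq); Q = [Ca²⁺]^1/[Cu⁺]^2.
From E = E° − (0.0592/n) log Q: log Q = (E° − E)·n/0.0592 = (+3.37 − (+3.235))·2/0.0592 = 4.5608.
So 2·log[Cu⁺] = 1·log(0.0173) − log Q = -1.7620 − (4.5608) = -6.3228; log[Cu⁺] = -6.3228 / 2 = -3.1614; [Cu⁺] = 10^(-3.1614) ≈ 0.00069 M.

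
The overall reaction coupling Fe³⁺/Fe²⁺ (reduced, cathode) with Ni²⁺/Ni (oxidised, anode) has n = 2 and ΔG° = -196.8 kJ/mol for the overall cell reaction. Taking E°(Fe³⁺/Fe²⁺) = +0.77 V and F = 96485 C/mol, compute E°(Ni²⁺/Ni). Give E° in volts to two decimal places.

E°cell = −ΔG°/(nF) = −(-196.8×10³)/((2)(96485)) = +1.020 V.
Since Fe³⁺/Fe²⁺ is the cathode and Ni²⁺/Ni the anode, E°cell = E°(Fe³⁺/Fe²⁺) − E°(Ni²⁺/Ni).
So E°(Ni²⁺/Ni) = E°(Fe³⁺/Fe²⁺) − E°cell = (+0.77) − (+1.020) = -0.25 V.

-0.25 V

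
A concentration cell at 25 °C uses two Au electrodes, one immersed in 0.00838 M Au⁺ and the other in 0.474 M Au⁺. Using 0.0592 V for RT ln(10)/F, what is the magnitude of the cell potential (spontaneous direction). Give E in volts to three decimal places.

For a concentration cell E°cell = 0. The 0.474 M side is the cathode (reduction is favoured where [Au⁺] is higher).
With n = 1, E = −(0.0592/1) log([Au⁺]ₐₙ/[Au⁺]꜀ₐₜ) = −(0.0592/1) log(0.00838/0.474) = −(0.0592/1)(-1.753) = +0.104 V.

+0.104 V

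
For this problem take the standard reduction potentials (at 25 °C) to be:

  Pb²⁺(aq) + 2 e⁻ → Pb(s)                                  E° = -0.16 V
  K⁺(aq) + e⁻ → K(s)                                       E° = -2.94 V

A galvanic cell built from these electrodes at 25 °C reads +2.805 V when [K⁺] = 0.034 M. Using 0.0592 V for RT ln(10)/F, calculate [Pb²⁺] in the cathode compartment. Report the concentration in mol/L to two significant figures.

0.0081 M

Pb²⁺/Pb is the cathode, K⁺/K the anode: E°cell = +2.78 V, n = 2.
Overall reaction: Pb²⁺(aq) + 2 K(s) → Pb(s) + 2 K⁺(aq); Q = [K⁺]^2/[Pb²⁺]^1.
From E = E° − (0.0592/n) log Q: log Q = (E° − E)·n/0.0592 = (+2.78 − (+2.805))·2/0.0592 = -0.8446.
So 1·log[Pb²⁺] = 2·log(0.034) − log Q = -2.9370 − (-0.8446) = -2.0924; [Pb²⁺] = 10^(-2.0924) ≈ 0.0081 M.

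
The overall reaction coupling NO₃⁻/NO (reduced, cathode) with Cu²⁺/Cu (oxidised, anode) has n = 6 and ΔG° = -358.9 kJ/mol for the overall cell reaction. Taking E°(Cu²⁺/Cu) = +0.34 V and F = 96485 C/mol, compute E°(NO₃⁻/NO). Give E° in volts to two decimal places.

E°cell = −ΔG°/(nF) = −(-358.9×10³)/((6)(96485)) = +0.620 V.
Since NO₃⁻/NO is the cathode and Cu²⁺/Cu the anode, E°cell = E°(NO₃⁻/NO) − E°(Cu²⁺/Cu).
So E°(NO₃⁻/NO) = E°cell + E°(Cu²⁺/Cu) = +0.620 + (+0.34) = +0.96 V.

+0.96 V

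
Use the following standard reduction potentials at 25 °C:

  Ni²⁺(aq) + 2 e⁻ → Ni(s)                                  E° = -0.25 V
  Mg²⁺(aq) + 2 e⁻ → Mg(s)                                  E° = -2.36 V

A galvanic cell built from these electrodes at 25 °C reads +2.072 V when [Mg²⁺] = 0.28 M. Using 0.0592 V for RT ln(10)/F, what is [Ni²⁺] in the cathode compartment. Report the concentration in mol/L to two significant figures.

Ni²⁺/Ni is the cathode, Mg²⁺/Mg the anode: E°cell = +2.11 V, n = 2.
Overall reaction: Ni²⁺(aq) + Mg(s) → Ni(s) + Mg²⁺(aq); Q = [Mg²⁺]^1/[Ni²⁺]^1.
From E = E° − (0.0592/n) log Q: log Q = (E° − E)·n/0.0592 = (+2.11 − (+2.072))·2/0.0592 = 1.2838.
So 1·log[Ni²⁺] = 1·log(0.28) − log Q = -0.5528 − (1.2838) = -1.8366; [Ni²⁺] = 10^(-1.8366) ≈ 0.015 M.

0.015 M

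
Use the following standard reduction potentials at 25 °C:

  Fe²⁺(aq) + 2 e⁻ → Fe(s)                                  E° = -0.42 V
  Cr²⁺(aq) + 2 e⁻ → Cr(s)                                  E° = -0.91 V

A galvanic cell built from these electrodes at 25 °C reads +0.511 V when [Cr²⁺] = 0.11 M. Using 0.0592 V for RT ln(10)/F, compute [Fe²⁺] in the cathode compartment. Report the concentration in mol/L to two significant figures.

0.56 M

Fe²⁺/Fe is the cathode, Cr²⁺/Cr the anode: E°cell = +0.49 V, n = 2.
Overall reaction: Fe²⁺(aq) + Cr(s) → Fe(s) + Cr²⁺(aq); Q = [Cr²⁺]^1/[Fe²⁺]^1.
From E = E° − (0.0592/n) log Q: log Q = (E° − E)·n/0.0592 = (+0.49 − (+0.511))·2/0.0592 = -0.7095.
So 1·log[Fe²⁺] = 1·log(0.11) − log Q = -0.9586 − (-0.7095) = -0.2491; [Fe²⁺] = 10^(-0.2491) ≈ 0.56 M.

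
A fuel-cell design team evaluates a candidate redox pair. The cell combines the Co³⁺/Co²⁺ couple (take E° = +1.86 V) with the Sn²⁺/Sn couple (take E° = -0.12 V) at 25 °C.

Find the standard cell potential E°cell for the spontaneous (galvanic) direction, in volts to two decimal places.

The Co³⁺/Co²⁺ couple has the higher reduction potential, so it is the cathode; Sn²⁺/Sn is oxidised at the anode.
E°cell = E°(cathode) − E°(anode) = (+1.86) − (-0.12) = +1.98 V.

+1.98 V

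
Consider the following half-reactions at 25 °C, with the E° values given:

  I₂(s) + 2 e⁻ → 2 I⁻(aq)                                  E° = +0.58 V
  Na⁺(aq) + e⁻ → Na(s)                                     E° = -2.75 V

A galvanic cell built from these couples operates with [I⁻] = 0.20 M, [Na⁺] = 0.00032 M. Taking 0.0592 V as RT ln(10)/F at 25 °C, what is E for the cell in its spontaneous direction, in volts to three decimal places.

I₂/I⁻ is the cathode (higher E°), Na⁺/Na the anode: E°cell = +0.58 − (-2.75) = +3.33 V, n = 2.
Overall: I₂(s) + 2 Na(s) → 2 I⁻(aq) + 2 Na⁺(aq)
Q = [I⁻]^2·[Na⁺]^2; log Q = -8.388.
E = E° − (0.0592/n) log Q = +3.33 − (0.0592/2)(-8.388) = +3.578 V.

+3.578 V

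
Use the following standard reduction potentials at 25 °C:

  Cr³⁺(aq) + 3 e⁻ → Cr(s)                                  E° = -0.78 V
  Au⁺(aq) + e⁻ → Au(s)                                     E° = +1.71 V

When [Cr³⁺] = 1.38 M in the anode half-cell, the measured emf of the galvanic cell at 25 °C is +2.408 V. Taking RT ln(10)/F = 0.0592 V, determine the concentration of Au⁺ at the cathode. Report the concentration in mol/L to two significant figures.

0.046 M

Au⁺/Au is the cathode, Cr³⁺/Cr the anode: E°cell = +2.49 V, n = 3.
Overall reaction: 3 Au⁺(aq) + Cr(s) → 3 Au(s) + Cr³⁺(aq); Q = [Cr³⁺]^1/[Au⁺]^3.
From E = E° − (0.0592/n) log Q: log Q = (E° − E)·n/0.0592 = (+2.49 − (+2.408))·3/0.0592 = 4.1554.
So 3·log[Au⁺] = 1·log(1.38) − log Q = 0.1399 − (4.1554) = -4.0155; log[Au⁺] = -4.0155 / 3 = -1.3385; [Au⁺] = 10^(-1.3385) ≈ 0.046 M.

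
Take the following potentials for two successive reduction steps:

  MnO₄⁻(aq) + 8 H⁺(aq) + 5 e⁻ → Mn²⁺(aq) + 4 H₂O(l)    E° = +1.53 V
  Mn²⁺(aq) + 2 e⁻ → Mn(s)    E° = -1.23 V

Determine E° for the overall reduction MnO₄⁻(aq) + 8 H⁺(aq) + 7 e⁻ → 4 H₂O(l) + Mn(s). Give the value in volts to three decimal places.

+0.741 V

Standard free energies of sequential steps add: ΔG°₃ = ΔG°₁ + ΔG°₂, so n₃E°₃ = n₁E°₁ + n₂E°₂.
E°₃ = (5×+1.53 + 2×-1.23) / 7 = (+5.190) / 7 = +0.741 V.
Simply averaging or adding the two E° values would be wrong; the electron-weighted sum is required.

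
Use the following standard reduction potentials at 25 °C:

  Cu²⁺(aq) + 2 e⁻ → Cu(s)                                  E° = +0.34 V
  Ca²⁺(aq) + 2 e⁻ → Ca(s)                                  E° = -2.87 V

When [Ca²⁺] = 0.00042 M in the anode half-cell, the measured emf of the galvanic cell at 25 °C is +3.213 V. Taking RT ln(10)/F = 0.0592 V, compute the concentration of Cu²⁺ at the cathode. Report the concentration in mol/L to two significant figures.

Cu²⁺/Cu is the cathode, Ca²⁺/Ca the anode: E°cell = +3.21 V, n = 2.
Overall reaction: Cu²⁺(aq) + Ca(s) → Cu(s) + Ca²⁺(aq); Q = [Ca²⁺]^1/[Cu²⁺]^1.
From E = E° − (0.0592/n) log Q: log Q = (E° − E)·n/0.0592 = (+3.21 − (+3.213))·2/0.0592 = -0.1014.
So 1·log[Cu²⁺] = 1·log(0.00042) − log Q = -3.3768 − (-0.1014) = -3.2754; [Cu²⁺] = 10^(-3.2754) ≈ 0.00053 M.

0.00053 M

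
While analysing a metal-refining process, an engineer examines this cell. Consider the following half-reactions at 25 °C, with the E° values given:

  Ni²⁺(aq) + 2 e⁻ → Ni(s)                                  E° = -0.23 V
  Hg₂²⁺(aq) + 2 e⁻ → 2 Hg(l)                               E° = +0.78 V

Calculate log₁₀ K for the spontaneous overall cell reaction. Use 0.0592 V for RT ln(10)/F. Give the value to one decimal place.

34.1

Cathode: Hg₂²⁺/Hg; anode: Ni²⁺/Ni. E°cell = +1.01 V, n = 2.
log K = nE°cell / 0.0592 = (2)(+1.01) / 0.0592 = 34.1.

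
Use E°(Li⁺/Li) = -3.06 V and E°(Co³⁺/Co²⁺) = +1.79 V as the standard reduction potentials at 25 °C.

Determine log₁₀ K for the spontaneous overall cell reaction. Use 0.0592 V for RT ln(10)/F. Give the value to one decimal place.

Cathode: Co³⁺/Co²⁺; anode: Li⁺/Li. E°cell = +4.85 V, n = 1.
log K = nE°cell / 0.0592 = (1)(+4.85) / 0.0592 = 81.9.

81.9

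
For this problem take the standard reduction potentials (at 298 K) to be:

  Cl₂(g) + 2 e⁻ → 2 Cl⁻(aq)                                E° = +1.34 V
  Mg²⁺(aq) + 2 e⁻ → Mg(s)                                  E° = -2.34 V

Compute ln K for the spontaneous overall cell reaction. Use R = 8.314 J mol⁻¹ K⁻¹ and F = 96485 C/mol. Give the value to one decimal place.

Cathode: Cl₂/Cl⁻; anode: Mg²⁺/Mg. E°cell = (+1.34) − (-2.34) = +3.68 V, with n = 2.
ΔG° = −nFE° = −RT ln K, so ln K = nFE°/(RT) = (2)(96485)(+3.68) / ((8.314)(298)) = 286.623.

286.6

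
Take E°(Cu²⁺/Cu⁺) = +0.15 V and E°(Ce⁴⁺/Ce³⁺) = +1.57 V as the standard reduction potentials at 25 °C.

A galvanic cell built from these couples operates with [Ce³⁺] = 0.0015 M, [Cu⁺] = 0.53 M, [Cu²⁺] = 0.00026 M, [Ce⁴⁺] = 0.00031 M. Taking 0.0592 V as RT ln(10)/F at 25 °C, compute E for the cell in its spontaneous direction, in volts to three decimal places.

+1.575 V

Ce⁴⁺/Ce³⁺ is the cathode (higher E°), Cu²⁺/Cu⁺ the anode: E°cell = +1.57 − (+0.15) = +1.42 V, n = 1.
Overall: Ce⁴⁺(aq) + Cu⁺(aq) → Ce³⁺(aq) + Cu²⁺(aq)
Q = [Ce³⁺]·[Cu²⁺] / ([Ce⁴⁺]·[Cu⁺]); log Q = -2.625.
E = E° − (0.0592/n) log Q = +1.42 − (0.0592/1)(-2.625) = +1.575 V.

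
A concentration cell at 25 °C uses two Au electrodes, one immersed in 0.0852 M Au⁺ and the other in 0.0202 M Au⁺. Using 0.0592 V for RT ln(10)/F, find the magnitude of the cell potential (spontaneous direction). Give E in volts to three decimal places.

For a concentration cell E°cell = 0. The 0.0852 M side is the cathode (reduction is favoured where [Au⁺] is higher).
With n = 1, E = −(0.0592/1) log([Au⁺]ₐₙ/[Au⁺]꜀ₐₜ) = −(0.0592/1) log(0.0202/0.0852) = −(0.0592/1)(-0.625) = +0.037 V.

+0.037 V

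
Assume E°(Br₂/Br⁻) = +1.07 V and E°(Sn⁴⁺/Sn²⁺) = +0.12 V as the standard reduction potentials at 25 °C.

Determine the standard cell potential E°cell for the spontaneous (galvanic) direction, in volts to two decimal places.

+0.95 V

The Br₂/Br⁻ couple has the higher reduction potential, so it is the cathode; Sn⁴⁺/Sn²⁺ is oxidised at the anode.
E°cell = E°(cathode) − E°(anode) = (+1.07) − (+0.12) = +0.95 V.
Since E°cell > 0, the reaction is spontaneous under standard conditions.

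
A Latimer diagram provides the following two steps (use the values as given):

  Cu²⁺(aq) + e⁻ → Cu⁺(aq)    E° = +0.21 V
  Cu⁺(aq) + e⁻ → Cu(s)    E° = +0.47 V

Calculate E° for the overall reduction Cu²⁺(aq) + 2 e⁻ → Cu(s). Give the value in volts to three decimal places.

+0.340 V

Standard free energies of sequential steps add: ΔG°₃ = ΔG°₁ + ΔG°₂, so n₃E°₃ = n₁E°₁ + n₂E°₂.
E°₃ = (1×+0.21 + 1×+0.47) / 2 = (+0.680) / 2 = +0.340 V.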